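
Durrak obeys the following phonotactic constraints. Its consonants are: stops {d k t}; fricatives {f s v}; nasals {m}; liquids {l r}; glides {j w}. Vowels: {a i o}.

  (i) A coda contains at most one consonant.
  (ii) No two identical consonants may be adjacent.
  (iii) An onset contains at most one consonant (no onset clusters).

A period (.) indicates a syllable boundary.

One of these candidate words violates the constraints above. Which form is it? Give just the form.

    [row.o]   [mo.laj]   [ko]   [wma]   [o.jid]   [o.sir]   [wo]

[wma]

[row.o] — σ1 onset /r/, coda /w/ ok; σ2 onset /∅/, coda /∅/ ok → phonotactically legal
[mo.laj] — σ1 onset /m/, coda /∅/ ok; σ2 onset /l/, coda /j/ ok → phonotactically legal
[ko] — σ1 onset /k/, coda /∅/ ok → phonotactically legal
[wma] — violates constraint (iii): syllable 1 onset /wm/ has 2 consonants (> 1) → phonotactically illegal
[o.jid] — σ1 onset /∅/, coda /∅/ ok; σ2 onset /j/, coda /d/ ok → phonotactically legal
[o.sir] — σ1 onset /∅/, coda /∅/ ok; σ2 onset /s/, coda /r/ ok → phonotactically legal
[wo] — σ1 onset /w/, coda /∅/ ok → phonotactically legal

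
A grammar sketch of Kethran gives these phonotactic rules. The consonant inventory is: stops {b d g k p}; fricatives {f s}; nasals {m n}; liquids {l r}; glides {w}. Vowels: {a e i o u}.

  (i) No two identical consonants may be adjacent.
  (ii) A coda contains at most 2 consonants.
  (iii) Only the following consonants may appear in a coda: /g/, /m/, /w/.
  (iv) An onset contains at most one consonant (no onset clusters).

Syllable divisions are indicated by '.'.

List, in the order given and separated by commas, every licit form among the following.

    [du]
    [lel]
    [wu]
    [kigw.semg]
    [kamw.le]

[du] — σ1 onset /d/, coda /∅/ ok → licit
[lel] — violates constraint (iii): syllable 1 coda contains /l/, which is not a licensed coda consonant → illicit
[wu] — σ1 onset /w/, coda /∅/ ok → licit
[kigw.semg] — σ1 onset /k/, coda /gw/ (2C) ok; σ2 onset /s/, coda /mg/ (2C) ok → licit
[kamw.le] — σ1 onset /k/, coda /mw/ (2C) ok; σ2 onset /l/, coda /∅/ ok → licit

[du], [wu], [kigw.semg], [kamw.le]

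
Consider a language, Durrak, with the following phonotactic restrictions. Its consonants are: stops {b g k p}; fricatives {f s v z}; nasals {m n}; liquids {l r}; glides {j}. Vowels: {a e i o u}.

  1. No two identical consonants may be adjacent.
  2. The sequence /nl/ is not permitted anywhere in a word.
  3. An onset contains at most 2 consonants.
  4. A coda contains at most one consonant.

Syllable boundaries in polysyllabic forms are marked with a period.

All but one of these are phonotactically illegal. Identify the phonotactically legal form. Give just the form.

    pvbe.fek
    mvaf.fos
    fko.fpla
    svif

svif

pvbe.fek — violates constraint 3: syllable 1 onset /pvb/ has 3 consonants (> 2) → phonotactically illegal
mvaf.fos — violates constraint 1: adjacent identical consonants /ff/ → phonotactically illegal
fko.fpla — violates constraint 3: syllable 2 onset /fpl/ has 3 consonants (> 2) → phonotactically illegal
svif — σ1 onset /sv/ (2C), coda /f/ ok → phonotactically legal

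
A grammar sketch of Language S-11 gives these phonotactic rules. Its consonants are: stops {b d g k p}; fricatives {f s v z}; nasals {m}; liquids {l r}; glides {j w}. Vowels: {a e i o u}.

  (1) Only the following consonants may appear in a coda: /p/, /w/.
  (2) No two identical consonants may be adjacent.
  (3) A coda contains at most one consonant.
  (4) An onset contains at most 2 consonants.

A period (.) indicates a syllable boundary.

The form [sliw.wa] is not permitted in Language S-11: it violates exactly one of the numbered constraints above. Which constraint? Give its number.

2

[sliw.wa]: adjacent identical consonants /ww/.
This is a violation of constraint 2: "No two identical consonants may be adjacent."
The remaining constraints (1, 3, 4) are satisfied.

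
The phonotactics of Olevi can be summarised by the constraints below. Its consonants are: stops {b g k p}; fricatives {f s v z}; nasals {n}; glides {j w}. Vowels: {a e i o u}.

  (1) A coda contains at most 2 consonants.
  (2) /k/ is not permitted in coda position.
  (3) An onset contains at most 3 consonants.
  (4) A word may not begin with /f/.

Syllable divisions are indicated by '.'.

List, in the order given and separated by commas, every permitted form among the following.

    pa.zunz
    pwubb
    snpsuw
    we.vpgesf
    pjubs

pa.zunz — σ1 onset /p/, coda /∅/ ok; σ2 onset /z/, coda /nz/ (2C) ok → permitted
pwubb — σ1 onset /pw/ (2C), coda /bb/ (2C) ok → permitted
snpsuw — violates constraint 3: syllable 1 onset /snps/ has 4 consonants (> 3) → not permitted
we.vpgesf — σ1 onset /w/, coda /∅/ ok; σ2 onset /vpg/ (3C), coda /sf/ (2C) ok → permitted
pjubs — σ1 onset /pj/ (2C), coda /bs/ (2C) ok → permitted

pa.zunz, pwubb, we.vpgesf, pjubs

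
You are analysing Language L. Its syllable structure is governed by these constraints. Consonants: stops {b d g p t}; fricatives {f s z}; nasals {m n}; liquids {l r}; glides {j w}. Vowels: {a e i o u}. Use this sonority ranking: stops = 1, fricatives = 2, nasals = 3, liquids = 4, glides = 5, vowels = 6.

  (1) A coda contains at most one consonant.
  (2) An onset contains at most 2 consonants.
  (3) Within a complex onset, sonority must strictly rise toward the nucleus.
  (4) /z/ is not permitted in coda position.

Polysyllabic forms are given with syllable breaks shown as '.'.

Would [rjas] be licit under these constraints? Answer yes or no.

yes

[rjas] — σ1 onset /rj/ (4→5 rises), coda /s/ ok → licit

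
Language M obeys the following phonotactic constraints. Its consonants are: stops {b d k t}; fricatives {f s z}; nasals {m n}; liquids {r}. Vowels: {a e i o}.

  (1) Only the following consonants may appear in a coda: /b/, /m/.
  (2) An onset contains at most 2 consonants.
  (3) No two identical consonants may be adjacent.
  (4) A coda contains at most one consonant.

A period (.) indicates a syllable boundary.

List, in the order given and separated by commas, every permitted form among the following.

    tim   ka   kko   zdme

tim, ka

tim — σ1 onset /t/, coda /m/ ok → permitted
ka — σ1 onset /k/, coda /∅/ ok → permitted
kko — violates constraint 3: adjacent identical consonants /kk/ → not permitted
zdme — violates constraint 2: syllable 1 onset /zdm/ has 3 consonants (> 2) → not permitted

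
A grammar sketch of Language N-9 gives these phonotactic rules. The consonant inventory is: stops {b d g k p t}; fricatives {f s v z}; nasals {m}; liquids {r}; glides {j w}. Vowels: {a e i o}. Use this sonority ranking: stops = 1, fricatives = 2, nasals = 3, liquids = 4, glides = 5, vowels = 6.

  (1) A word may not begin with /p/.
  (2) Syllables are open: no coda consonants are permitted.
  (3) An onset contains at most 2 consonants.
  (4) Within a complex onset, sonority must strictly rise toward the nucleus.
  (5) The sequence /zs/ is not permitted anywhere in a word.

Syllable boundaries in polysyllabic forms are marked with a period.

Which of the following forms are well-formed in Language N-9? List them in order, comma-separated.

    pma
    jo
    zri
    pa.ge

jo, zri

pma — violates constraint 1: word begins with /p/ → ill-formed
jo — σ1 onset /j/, coda /∅/ ok → well-formed
zri — σ1 onset /zr/ (2→4 rises), coda /∅/ ok → well-formed
pa.ge — violates constraint 1: word begins with /p/ → ill-formed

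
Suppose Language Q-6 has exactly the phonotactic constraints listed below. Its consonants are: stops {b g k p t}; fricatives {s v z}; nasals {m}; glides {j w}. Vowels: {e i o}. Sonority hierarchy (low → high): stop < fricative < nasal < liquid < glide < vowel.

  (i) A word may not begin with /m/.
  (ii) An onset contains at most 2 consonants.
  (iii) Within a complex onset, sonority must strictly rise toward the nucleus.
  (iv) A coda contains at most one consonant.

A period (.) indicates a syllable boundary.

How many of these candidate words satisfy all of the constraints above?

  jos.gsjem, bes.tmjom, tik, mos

jos.gsjem — violates constraint (ii): syllable 2 onset /gsj/ has 3 consonants (> 2) → phonotactically illegal
bes.tmjom — violates constraint (ii): syllable 2 onset /tmj/ has 3 consonants (> 2) → phonotactically illegal
tik — σ1 onset /t/, coda /k/ ok → phonotactically legal
mos — violates constraint (i): word begins with /m/ → phonotactically illegal
Phonotactically legal: tik → 1.

1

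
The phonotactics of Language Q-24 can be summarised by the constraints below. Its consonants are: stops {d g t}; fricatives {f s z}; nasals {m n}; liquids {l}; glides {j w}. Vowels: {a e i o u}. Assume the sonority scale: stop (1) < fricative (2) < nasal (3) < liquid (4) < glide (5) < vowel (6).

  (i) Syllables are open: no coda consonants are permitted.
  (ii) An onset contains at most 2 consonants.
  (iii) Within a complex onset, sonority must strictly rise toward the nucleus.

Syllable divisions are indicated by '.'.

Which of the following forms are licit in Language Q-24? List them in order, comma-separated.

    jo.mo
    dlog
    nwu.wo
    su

jo.mo, nwu.wo, su

jo.mo — σ1 onset /j/, coda /∅/ ok; σ2 onset /m/, coda /∅/ ok → licit
dlog — violates constraint (i): syllable 1 coda /g/ has 1 consonant (> 0) → illicit
nwu.wo — σ1 onset /nw/ (3→5 rises), coda /∅/ ok; σ2 onset /w/, coda /∅/ ok → licit
su — σ1 onset /s/, coda /∅/ ok → licit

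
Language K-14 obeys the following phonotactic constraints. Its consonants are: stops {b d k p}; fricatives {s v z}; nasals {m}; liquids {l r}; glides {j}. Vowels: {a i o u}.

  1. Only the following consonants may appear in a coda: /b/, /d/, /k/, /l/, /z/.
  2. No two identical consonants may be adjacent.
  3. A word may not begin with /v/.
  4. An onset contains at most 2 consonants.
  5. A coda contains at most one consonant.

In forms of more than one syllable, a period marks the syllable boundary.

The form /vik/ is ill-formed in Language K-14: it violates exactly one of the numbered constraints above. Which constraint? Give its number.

3

/vik/: word begins with /v/.
This is a violation of constraint 3: "A word may not begin with /v/."
The remaining constraints (1, 2, 4, 5) are satisfied.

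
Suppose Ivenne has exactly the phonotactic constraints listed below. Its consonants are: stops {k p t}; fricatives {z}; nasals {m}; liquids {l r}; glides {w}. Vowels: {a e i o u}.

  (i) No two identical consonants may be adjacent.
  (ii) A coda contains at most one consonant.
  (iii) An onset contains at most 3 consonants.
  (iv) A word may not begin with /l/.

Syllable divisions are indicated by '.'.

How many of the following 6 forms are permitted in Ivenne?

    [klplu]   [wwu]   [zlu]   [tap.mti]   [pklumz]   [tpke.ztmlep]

2

[klplu] — violates constraint (iii): syllable 1 onset /klpl/ has 4 consonants (> 3) → not permitted
[wwu] — violates constraint (i): adjacent identical consonants /ww/ → not permitted
[zlu] — σ1 onset /zl/ (2C), coda /∅/ ok → permitted
[tap.mti] — σ1 onset /t/, coda /p/ ok; σ2 onset /mt/ (2C), coda /∅/ ok → permitted
[pklumz] — violates constraint (ii): syllable 1 coda /mz/ has 2 consonants (> 1) → not permitted
[tpke.ztmlep] — violates constraint (iii): syllable 2 onset /ztml/ has 4 consonants (> 3) → not permitted
Permitted: [zlu], [tap.mti] → 2.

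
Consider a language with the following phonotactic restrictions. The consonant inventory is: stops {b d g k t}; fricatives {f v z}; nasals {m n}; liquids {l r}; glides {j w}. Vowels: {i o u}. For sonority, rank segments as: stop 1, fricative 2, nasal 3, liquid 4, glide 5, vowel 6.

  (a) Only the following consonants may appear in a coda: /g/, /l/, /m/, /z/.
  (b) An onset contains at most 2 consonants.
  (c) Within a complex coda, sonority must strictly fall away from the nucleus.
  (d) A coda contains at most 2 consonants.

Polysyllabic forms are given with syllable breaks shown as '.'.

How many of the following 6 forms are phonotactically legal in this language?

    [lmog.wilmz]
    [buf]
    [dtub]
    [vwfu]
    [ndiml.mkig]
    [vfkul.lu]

[lmog.wilmz] — violates constraint (d): syllable 2 coda /lmz/ has 3 consonants (> 2) → phonotactically illegal
[buf] — violates constraint (a): syllable 1 coda contains /f/, which is not a licensed coda consonant → phonotactically illegal
[dtub] — violates constraint (a): syllable 1 coda contains /b/, which is not a licensed coda consonant → phonotactically illegal
[vwfu] — violates constraint (b): syllable 1 onset /vwf/ has 3 consonants (> 2) → phonotactically illegal
[ndiml.mkig] — violates constraint (c): syllable 1 coda /ml/: /m/ (nasal, 3) → /l/ (liquid, 4) does not fall → phonotactically illegal
[vfkul.lu] — violates constraint (b): syllable 1 onset /vfk/ has 3 consonants (> 2) → phonotactically illegal
No form is phonotactically legal → 0.

0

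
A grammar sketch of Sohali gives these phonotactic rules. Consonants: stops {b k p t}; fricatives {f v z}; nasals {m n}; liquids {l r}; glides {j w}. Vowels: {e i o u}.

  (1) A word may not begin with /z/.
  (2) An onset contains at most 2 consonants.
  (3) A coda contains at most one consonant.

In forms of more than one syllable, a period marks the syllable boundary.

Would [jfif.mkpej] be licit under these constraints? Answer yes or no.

[jfif.mkpej] — violates constraint 2: syllable 2 onset /mkp/ has 3 consonants (> 2) → illicit

no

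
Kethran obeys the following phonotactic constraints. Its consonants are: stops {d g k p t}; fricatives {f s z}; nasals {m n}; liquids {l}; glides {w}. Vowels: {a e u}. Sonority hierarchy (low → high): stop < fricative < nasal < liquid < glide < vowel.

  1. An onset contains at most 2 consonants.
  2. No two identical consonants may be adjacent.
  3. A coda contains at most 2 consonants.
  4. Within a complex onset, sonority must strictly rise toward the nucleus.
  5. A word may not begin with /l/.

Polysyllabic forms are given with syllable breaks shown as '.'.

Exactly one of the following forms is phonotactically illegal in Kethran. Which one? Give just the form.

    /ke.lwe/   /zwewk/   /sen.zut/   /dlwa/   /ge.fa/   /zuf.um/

/dlwa/

/ke.lwe/ — σ1 onset /k/, coda /∅/ ok; σ2 onset /lw/ (4→5 rises), coda /∅/ ok → phonotactically legal
/zwewk/ — σ1 onset /zw/ (2→5 rises), coda /wk/ (2C) ok → phonotactically legal
/sen.zut/ — σ1 onset /s/, coda /n/ ok; σ2 onset /z/, coda /t/ ok → phonotactically legal
/dlwa/ — violates constraint 1: syllable 1 onset /dlw/ has 3 consonants (> 2) → phonotactically illegal
/ge.fa/ — σ1 onset /g/, coda /∅/ ok; σ2 onset /f/, coda /∅/ ok → phonotactically legal
/zuf.um/ — σ1 onset /z/, coda /f/ ok; σ2 onset /∅/, coda /m/ ok → phonotactically legal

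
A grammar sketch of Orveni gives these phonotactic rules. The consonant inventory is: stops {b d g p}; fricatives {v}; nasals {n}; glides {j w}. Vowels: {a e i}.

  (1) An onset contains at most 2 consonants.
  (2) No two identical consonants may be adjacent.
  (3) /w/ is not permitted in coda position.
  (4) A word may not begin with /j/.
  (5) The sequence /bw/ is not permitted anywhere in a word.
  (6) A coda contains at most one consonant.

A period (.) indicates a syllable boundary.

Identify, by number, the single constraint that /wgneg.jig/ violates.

/wgneg.jig/: syllable 1 onset /wgn/ has 3 consonants (> 2).
This is a violation of constraint 1: "An onset contains at most 2 consonants."
The remaining constraints (2, 3, 4, 5, 6) are satisfied.

1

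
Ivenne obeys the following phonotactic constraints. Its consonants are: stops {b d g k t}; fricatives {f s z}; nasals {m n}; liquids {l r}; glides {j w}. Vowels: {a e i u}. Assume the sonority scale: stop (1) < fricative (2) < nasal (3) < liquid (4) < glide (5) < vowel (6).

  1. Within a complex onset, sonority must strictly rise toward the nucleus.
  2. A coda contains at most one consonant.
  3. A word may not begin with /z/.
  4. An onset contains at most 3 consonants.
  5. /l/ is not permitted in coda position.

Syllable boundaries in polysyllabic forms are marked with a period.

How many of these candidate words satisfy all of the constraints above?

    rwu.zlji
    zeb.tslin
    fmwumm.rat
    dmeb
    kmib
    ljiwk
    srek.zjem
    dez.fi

rwu.zlji — σ1 onset /rw/ (4→5 rises), coda /∅/ ok; σ2 onset /zlj/ (2→4→5 rises), coda /∅/ ok → licit
zeb.tslin — violates constraint 3: word begins with /z/ → illicit
fmwumm.rat — violates constraint 2: syllable 1 coda /mm/ has 2 consonants (> 1) → illicit
dmeb — σ1 onset /dm/ (1→3 rises), coda /b/ ok → licit
kmib — σ1 onset /km/ (1→3 rises), coda /b/ ok → licit
ljiwk — violates constraint 2: syllable 1 coda /wk/ has 2 consonants (> 1) → illicit
srek.zjem — σ1 onset /sr/ (2→4 rises), coda /k/ ok; σ2 onset /zj/ (2→5 rises), coda /m/ ok → licit
dez.fi — σ1 onset /d/, coda /z/ ok; σ2 onset /f/, coda /∅/ ok → licit
Licit: rwu.zlji, dmeb, kmib, srek.zjem, dez.fi → 5.

5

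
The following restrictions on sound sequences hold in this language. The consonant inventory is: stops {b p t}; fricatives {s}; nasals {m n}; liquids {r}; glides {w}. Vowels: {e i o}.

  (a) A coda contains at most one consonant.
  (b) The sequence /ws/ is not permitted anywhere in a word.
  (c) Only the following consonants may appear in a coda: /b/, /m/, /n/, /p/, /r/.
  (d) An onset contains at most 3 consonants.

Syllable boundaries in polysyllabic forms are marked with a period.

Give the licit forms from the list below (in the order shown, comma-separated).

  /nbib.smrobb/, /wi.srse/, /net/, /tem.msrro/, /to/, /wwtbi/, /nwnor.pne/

/wi.srse/, /to/, /nwnor.pne/

/nbib.smrobb/ — violates constraint (a): syllable 2 coda /bb/ has 2 consonants (> 1) → illicit
/wi.srse/ — σ1 onset /w/, coda /∅/ ok; σ2 onset /srs/ (3C), coda /∅/ ok → licit
/net/ — violates constraint (c): syllable 1 coda contains /t/, which is not a licensed coda consonant → illicit
/tem.msrro/ — violates constraint (d): syllable 2 onset /msrr/ has 4 consonants (> 3) → illicit
/to/ — σ1 onset /t/, coda /∅/ ok → licit
/wwtbi/ — violates constraint (d): syllable 1 onset /wwtb/ has 4 consonants (> 3) → illicit
/nwnor.pne/ — σ1 onset /nwn/ (3C), coda /r/ ok; σ2 onset /pn/ (2C), coda /∅/ ok → licit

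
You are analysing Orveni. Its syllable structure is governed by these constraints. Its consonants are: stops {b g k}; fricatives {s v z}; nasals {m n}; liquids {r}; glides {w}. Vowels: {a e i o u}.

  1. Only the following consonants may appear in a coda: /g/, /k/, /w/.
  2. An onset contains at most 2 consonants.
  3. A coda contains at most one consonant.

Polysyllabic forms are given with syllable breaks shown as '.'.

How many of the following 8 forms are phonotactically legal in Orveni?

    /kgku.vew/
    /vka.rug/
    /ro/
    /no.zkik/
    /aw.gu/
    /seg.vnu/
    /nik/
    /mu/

/kgku.vew/ — violates constraint 2: syllable 1 onset /kgk/ has 3 consonants (> 2) → phonotactically illegal
/vka.rug/ — σ1 onset /vk/ (2C), coda /∅/ ok; σ2 onset /r/, coda /g/ ok → phonotactically legal
/ro/ — σ1 onset /r/, coda /∅/ ok → phonotactically legal
/no.zkik/ — σ1 onset /n/, coda /∅/ ok; σ2 onset /zk/ (2C), coda /k/ ok → phonotactically legal
/aw.gu/ — σ1 onset /∅/, coda /w/ ok; σ2 onset /g/, coda /∅/ ok → phonotactically legal
/seg.vnu/ — σ1 onset /s/, coda /g/ ok; σ2 onset /vn/ (2C), coda /∅/ ok → phonotactically legal
/nik/ — σ1 onset /n/, coda /k/ ok → phonotactically legal
/mu/ — σ1 onset /m/, coda /∅/ ok → phonotactically legal
Phonotactically legal: /vka.rug/, /ro/, /no.zkik/, /aw.gu/, /seg.vnu/, /nik/, /mu/ → 7.

7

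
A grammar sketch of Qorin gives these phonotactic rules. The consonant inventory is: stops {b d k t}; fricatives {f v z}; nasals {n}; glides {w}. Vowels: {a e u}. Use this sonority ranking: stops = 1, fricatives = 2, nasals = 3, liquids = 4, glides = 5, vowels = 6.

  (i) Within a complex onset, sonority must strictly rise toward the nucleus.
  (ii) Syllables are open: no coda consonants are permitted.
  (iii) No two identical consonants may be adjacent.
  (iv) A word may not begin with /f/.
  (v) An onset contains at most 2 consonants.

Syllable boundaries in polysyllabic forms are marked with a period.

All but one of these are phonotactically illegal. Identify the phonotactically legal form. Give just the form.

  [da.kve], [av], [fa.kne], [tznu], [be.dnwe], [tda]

[da.kve] — σ1 onset /d/, coda /∅/ ok; σ2 onset /kv/ (1→2 rises), coda /∅/ ok → phonotactically legal
[av] — violates constraint (ii): syllable 1 coda /v/ has 1 consonant (> 0) → phonotactically illegal
[fa.kne] — violates constraint (iv): word begins with /f/ → phonotactically illegal
[tznu] — violates constraint (v): syllable 1 onset /tzn/ has 3 consonants (> 2) → phonotactically illegal
[be.dnwe] — violates constraint (v): syllable 2 onset /dnw/ has 3 consonants (> 2) → phonotactically illegal
[tda] — violates constraint (i): syllable 1 onset /td/: /t/ (stop, 1) → /d/ (stop, 1) does not rise → phonotactically illegal

[da.kve]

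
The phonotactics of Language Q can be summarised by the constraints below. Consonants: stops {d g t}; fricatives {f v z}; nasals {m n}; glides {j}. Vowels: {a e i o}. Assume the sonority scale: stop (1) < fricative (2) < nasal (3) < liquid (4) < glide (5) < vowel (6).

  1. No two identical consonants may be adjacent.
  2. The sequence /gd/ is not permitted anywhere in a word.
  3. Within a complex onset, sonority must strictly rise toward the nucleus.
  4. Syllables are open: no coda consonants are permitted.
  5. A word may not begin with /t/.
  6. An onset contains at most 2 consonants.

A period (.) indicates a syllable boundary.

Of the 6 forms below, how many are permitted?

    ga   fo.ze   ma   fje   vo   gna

ga — σ1 onset /g/, coda /∅/ ok → permitted
fo.ze — σ1 onset /f/, coda /∅/ ok; σ2 onset /z/, coda /∅/ ok → permitted
ma — σ1 onset /m/, coda /∅/ ok → permitted
fje — σ1 onset /fj/ (2→5 rises), coda /∅/ ok → permitted
vo — σ1 onset /v/, coda /∅/ ok → permitted
gna — σ1 onset /gn/ (1→3 rises), coda /∅/ ok → permitted
Permitted: ga, fo.ze, ma, fje, vo, gna → 6.

6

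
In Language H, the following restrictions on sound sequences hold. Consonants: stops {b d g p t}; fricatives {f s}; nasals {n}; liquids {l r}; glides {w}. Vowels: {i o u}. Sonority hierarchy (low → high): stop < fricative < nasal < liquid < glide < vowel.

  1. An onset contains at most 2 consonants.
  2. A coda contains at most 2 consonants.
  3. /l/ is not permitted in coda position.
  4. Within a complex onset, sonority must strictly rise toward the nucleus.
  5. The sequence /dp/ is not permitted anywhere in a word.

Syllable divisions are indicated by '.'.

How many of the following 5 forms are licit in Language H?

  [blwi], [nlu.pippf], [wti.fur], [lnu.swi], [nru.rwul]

[blwi] — violates constraint 1: syllable 1 onset /blw/ has 3 consonants (> 2) → illicit
[nlu.pippf] — violates constraint 2: syllable 2 coda /ppf/ has 3 consonants (> 2) → illicit
[wti.fur] — violates constraint 4: syllable 1 onset /wt/: /w/ (glide, 5) → /t/ (stop, 1) does not rise → illicit
[lnu.swi] — violates constraint 4: syllable 1 onset /ln/: /l/ (liquid, 4) → /n/ (nasal, 3) does not rise → illicit
[nru.rwul] — violates constraint 3: syllable 2 coda contains /l/ → illicit
No form is licit → 0.

0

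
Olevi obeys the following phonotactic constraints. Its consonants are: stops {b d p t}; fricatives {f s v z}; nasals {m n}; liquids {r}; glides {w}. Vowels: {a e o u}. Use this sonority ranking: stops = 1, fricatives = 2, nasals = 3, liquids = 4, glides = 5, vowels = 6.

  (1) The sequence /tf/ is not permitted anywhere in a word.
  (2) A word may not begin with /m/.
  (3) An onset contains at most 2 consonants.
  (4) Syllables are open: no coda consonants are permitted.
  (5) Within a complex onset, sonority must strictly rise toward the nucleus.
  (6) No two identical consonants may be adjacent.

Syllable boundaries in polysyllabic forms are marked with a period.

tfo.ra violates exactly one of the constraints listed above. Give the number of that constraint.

tfo.ra: contains banned sequence /tf/.
This is a violation of constraint 1: "The sequence /tf/ is not permitted anywhere in a word."
The remaining constraints (2, 3, 4, 5, 6) are satisfied.

1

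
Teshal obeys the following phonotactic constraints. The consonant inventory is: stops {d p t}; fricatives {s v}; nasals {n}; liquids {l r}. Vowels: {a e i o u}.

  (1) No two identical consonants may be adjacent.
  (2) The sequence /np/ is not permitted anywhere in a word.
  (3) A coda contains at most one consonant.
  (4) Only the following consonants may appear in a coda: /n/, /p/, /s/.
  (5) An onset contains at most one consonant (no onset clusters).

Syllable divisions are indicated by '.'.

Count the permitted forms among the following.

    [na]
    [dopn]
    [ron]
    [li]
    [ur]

3

[na] — σ1 onset /n/, coda /∅/ ok → permitted
[dopn] — violates constraint 3: syllable 1 coda /pn/ has 2 consonants (> 1) → not permitted
[ron] — σ1 onset /r/, coda /n/ ok → permitted
[li] — σ1 onset /l/, coda /∅/ ok → permitted
[ur] — violates constraint 4: syllable 1 coda contains /r/, which is not a licensed coda consonant → not permitted
Permitted: [na], [ron], [li] → 3.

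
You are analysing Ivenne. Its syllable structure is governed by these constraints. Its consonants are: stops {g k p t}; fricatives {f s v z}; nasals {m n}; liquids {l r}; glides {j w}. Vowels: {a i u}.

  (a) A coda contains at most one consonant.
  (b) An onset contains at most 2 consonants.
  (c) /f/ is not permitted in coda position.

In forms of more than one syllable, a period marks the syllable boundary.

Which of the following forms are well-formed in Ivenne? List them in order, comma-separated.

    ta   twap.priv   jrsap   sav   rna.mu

ta, twap.priv, sav, rna.mu

ta — σ1 onset /t/, coda /∅/ ok → well-formed
twap.priv — σ1 onset /tw/ (2C), coda /p/ ok; σ2 onset /pr/ (2C), coda /v/ ok → well-formed
jrsap — violates constraint (b): syllable 1 onset /jrs/ has 3 consonants (> 2) → ill-formed
sav — σ1 onset /s/, coda /v/ ok → well-formed
rna.mu — σ1 onset /rn/ (2C), coda /∅/ ok; σ2 onset /m/, coda /∅/ ok → well-formed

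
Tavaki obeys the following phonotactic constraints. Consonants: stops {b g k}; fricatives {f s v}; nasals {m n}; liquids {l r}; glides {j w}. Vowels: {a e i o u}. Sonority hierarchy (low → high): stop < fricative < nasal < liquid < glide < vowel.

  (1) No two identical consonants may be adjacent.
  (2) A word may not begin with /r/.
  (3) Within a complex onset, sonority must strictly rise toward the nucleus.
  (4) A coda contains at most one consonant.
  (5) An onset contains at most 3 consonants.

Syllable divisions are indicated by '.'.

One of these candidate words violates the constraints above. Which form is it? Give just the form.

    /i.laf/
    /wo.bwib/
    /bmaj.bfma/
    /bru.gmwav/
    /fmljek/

/fmljek/

/i.laf/ — σ1 onset /∅/, coda /∅/ ok; σ2 onset /l/, coda /f/ ok → well-formed
/wo.bwib/ — σ1 onset /w/, coda /∅/ ok; σ2 onset /bw/ (1→5 rises), coda /b/ ok → well-formed
/bmaj.bfma/ — σ1 onset /bm/ (1→3 rises), coda /j/ ok; σ2 onset /bfm/ (1→2→3 rises), coda /∅/ ok → well-formed
/bru.gmwav/ — σ1 onset /br/ (1→4 rises), coda /∅/ ok; σ2 onset /gmw/ (1→3→5 rises), coda /v/ ok → well-formed
/fmljek/ — violates constraint 5: syllable 1 onset /fmlj/ has 4 consonants (> 3) → ill-formed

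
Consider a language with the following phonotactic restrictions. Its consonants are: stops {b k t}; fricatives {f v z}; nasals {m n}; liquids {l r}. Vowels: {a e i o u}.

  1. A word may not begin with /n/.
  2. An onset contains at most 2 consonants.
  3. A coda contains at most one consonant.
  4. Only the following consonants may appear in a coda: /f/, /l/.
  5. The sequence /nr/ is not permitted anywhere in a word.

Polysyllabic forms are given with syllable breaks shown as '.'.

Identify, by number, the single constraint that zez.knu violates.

4

zez.knu: syllable 1 coda contains /z/, which is not a licensed coda consonant.
This is a violation of constraint 4: "Only the following consonants may appear in a coda: /f/, /l/."
The remaining constraints (1, 2, 3, 5) are satisfied.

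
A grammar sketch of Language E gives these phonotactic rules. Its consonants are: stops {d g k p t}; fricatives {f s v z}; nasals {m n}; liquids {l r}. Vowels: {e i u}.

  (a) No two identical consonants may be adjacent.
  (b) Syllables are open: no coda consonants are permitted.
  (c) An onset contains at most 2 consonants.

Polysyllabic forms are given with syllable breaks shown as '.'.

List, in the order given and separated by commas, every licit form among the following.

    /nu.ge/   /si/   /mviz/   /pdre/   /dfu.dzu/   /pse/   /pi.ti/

/nu.ge/ — σ1 onset /n/, coda /∅/ ok; σ2 onset /g/, coda /∅/ ok → licit
/si/ — σ1 onset /s/, coda /∅/ ok → licit
/mviz/ — violates constraint (b): syllable 1 coda /z/ has 1 consonant (> 0) → illicit
/pdre/ — violates constraint (c): syllable 1 onset /pdr/ has 3 consonants (> 2) → illicit
/dfu.dzu/ — σ1 onset /df/ (2C), coda /∅/ ok; σ2 onset /dz/ (2C), coda /∅/ ok → licit
/pse/ — σ1 onset /ps/ (2C), coda /∅/ ok → licit
/pi.ti/ — σ1 onset /p/, coda /∅/ ok; σ2 onset /t/, coda /∅/ ok → licit

/nu.ge/, /si/, /dfu.dzu/, /pse/, /pi.ti/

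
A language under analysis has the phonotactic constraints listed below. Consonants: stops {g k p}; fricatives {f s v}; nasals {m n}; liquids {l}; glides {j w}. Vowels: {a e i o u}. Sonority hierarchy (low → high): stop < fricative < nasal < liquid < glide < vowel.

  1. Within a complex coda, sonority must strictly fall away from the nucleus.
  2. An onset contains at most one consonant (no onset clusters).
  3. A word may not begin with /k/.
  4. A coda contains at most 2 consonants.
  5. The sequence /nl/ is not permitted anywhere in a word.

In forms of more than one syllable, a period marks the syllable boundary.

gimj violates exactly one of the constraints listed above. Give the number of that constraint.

1

gimj: syllable 1 coda /mj/: /m/ (nasal, 3) → /j/ (glide, 5) does not fall.
This is a violation of constraint 1: "Within a complex coda, sonority must strictly fall away from the nucleus."
The remaining constraints (2, 3, 4, 5) are satisfied.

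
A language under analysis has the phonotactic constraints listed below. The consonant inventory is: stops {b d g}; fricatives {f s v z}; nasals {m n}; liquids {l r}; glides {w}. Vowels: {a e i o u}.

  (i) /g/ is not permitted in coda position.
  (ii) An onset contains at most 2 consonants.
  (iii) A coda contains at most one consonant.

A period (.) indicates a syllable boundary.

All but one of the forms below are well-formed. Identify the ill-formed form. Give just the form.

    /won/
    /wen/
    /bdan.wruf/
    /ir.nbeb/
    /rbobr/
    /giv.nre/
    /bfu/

/rbobr/

/won/ — σ1 onset /w/, coda /n/ ok → well-formed
/wen/ — σ1 onset /w/, coda /n/ ok → well-formed
/bdan.wruf/ — σ1 onset /bd/ (2C), coda /n/ ok; σ2 onset /wr/ (2C), coda /f/ ok → well-formed
/ir.nbeb/ — σ1 onset /∅/, coda /r/ ok; σ2 onset /nb/ (2C), coda /b/ ok → well-formed
/rbobr/ — violates constraint (iii): syllable 1 coda /br/ has 2 consonants (> 1) → ill-formed
/giv.nre/ — σ1 onset /g/, coda /v/ ok; σ2 onset /nr/ (2C), coda /∅/ ok → well-formed
/bfu/ — σ1 onset /bf/ (2C), coda /∅/ ok → well-formed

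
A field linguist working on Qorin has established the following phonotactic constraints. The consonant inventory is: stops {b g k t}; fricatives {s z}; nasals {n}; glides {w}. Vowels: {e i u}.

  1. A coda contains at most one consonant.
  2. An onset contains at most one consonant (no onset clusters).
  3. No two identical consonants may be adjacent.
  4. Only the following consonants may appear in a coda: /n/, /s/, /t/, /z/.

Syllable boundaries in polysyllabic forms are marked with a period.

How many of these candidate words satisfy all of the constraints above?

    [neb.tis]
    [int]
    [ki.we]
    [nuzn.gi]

[neb.tis] — violates constraint 4: syllable 1 coda contains /b/, which is not a licensed coda consonant → not permitted
[int] — violates constraint 1: syllable 1 coda /nt/ has 2 consonants (> 1) → not permitted
[ki.we] — σ1 onset /k/, coda /∅/ ok; σ2 onset /w/, coda /∅/ ok → permitted
[nuzn.gi] — violates constraint 1: syllable 1 coda /zn/ has 2 consonants (> 1) → not permitted
Permitted: [ki.we] → 1.

1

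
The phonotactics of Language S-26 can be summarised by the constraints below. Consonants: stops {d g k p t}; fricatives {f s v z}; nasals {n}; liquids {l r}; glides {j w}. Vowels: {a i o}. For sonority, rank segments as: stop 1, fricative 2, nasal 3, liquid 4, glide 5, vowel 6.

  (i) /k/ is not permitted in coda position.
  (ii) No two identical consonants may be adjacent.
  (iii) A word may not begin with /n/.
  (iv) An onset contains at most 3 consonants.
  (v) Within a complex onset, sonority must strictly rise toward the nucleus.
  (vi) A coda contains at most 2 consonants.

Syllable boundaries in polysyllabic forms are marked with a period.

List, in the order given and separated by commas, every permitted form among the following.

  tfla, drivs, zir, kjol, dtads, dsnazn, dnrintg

tfla, drivs, zir, kjol, dsnazn

tfla — σ1 onset /tfl/ (1→2→4 rises), coda /∅/ ok → permitted
drivs — σ1 onset /dr/ (1→4 rises), coda /vs/ (2C) ok → permitted
zir — σ1 onset /z/, coda /r/ ok → permitted
kjol — σ1 onset /kj/ (1→5 rises), coda /l/ ok → permitted
dtads — violates constraint (v): syllable 1 onset /dt/: /d/ (stop, 1) → /t/ (stop, 1) does not rise → not permitted
dsnazn — σ1 onset /dsn/ (1→2→3 rises), coda /zn/ (2C) ok → permitted
dnrintg — violates constraint (vi): syllable 1 coda /ntg/ has 3 consonants (> 2) → not permitted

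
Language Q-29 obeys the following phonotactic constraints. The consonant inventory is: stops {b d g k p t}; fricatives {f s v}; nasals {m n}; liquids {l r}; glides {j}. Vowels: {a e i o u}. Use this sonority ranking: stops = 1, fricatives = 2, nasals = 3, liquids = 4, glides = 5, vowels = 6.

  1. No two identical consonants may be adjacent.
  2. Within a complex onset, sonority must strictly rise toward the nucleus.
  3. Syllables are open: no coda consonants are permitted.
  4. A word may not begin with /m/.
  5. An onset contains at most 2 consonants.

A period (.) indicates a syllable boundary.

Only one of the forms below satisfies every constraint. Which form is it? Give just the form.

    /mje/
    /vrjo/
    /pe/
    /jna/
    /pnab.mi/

/mje/ — violates constraint 4: word begins with /m/ → illicit
/vrjo/ — violates constraint 5: syllable 1 onset /vrj/ has 3 consonants (> 2) → illicit
/pe/ — σ1 onset /p/, coda /∅/ ok → licit
/jna/ — violates constraint 2: syllable 1 onset /jn/: /j/ (glide, 5) → /n/ (nasal, 3) does not rise → illicit
/pnab.mi/ — violates constraint 3: syllable 1 coda /b/ has 1 consonant (> 0) → illicit

/pe/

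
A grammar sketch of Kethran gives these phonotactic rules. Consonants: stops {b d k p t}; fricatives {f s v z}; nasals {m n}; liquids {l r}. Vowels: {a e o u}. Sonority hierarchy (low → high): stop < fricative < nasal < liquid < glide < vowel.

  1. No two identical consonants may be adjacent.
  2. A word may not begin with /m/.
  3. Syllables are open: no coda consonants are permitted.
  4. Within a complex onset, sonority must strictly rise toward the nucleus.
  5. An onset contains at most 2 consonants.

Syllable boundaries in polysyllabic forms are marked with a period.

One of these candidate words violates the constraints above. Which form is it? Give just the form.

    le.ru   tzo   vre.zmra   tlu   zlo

le.ru — σ1 onset /l/, coda /∅/ ok; σ2 onset /r/, coda /∅/ ok → permitted
tzo — σ1 onset /tz/ (1→2 rises), coda /∅/ ok → permitted
vre.zmra — violates constraint 5: syllable 2 onset /zmr/ has 3 consonants (> 2) → not permitted
tlu — σ1 onset /tl/ (1→4 rises), coda /∅/ ok → permitted
zlo — σ1 onset /zl/ (2→4 rises), coda /∅/ ok → permitted

vre.zmra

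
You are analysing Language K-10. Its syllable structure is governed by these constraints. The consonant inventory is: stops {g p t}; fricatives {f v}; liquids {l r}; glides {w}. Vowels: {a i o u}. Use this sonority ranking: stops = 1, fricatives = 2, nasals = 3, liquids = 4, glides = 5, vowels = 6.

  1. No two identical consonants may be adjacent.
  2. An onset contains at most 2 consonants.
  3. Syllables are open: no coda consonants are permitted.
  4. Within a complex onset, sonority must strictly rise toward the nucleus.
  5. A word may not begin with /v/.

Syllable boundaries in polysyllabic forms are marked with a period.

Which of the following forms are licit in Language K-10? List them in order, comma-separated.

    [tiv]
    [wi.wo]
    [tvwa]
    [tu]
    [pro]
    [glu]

[wi.wo], [tu], [pro], [glu]

[tiv] — violates constraint 3: syllable 1 coda /v/ has 1 consonant (> 0) → illicit
[wi.wo] — σ1 onset /w/, coda /∅/ ok; σ2 onset /w/, coda /∅/ ok → licit
[tvwa] — violates constraint 2: syllable 1 onset /tvw/ has 3 consonants (> 2) → illicit
[tu] — σ1 onset /t/, coda /∅/ ok → licit
[pro] — σ1 onset /pr/ (1→4 rises), coda /∅/ ok → licit
[glu] — σ1 onset /gl/ (1→4 rises), coda /∅/ ok → licit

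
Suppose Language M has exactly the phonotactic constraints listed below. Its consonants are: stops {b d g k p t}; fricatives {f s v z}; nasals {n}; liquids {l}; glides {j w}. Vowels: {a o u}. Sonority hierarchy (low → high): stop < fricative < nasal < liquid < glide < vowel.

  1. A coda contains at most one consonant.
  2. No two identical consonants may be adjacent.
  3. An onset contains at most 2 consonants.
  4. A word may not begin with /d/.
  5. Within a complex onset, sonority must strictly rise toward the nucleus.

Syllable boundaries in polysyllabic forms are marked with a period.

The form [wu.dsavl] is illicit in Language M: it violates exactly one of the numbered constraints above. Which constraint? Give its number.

[wu.dsavl]: syllable 2 coda /vl/ has 2 consonants (> 1).
This is a violation of constraint 1: "A coda contains at most one consonant."
The remaining constraints (2, 3, 4, 5) are satisfied.

1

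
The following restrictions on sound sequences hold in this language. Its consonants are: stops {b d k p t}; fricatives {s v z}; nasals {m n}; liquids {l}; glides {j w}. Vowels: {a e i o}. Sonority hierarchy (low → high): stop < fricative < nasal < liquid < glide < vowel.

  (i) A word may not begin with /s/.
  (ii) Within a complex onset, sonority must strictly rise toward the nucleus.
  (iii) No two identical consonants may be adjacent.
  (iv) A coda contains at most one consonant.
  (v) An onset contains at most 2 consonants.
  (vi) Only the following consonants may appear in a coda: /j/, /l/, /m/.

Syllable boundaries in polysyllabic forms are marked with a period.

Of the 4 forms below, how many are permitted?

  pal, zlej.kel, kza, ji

4

pal — σ1 onset /p/, coda /l/ ok → permitted
zlej.kel — σ1 onset /zl/ (2→4 rises), coda /j/ ok; σ2 onset /k/, coda /l/ ok → permitted
kza — σ1 onset /kz/ (1→2 rises), coda /∅/ ok → permitted
ji — σ1 onset /j/, coda /∅/ ok → permitted
Permitted: pal, zlej.kel, kza, ji → 4.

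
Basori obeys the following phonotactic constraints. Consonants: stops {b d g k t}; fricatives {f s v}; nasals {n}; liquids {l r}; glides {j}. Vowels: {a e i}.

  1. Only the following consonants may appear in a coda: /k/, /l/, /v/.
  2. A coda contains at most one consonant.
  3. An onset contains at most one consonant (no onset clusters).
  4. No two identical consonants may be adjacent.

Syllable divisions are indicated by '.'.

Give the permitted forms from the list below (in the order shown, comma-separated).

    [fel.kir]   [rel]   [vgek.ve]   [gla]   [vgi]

[rel]

[fel.kir] — violates constraint 1: syllable 2 coda contains /r/, which is not a licensed coda consonant → not permitted
[rel] — σ1 onset /r/, coda /l/ ok → permitted
[vgek.ve] — violates constraint 3: syllable 1 onset /vg/ has 2 consonants (> 1) → not permitted
[gla] — violates constraint 3: syllable 1 onset /gl/ has 2 consonants (> 1) → not permitted
[vgi] — violates constraint 3: syllable 1 onset /vg/ has 2 consonants (> 1) → not permitted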